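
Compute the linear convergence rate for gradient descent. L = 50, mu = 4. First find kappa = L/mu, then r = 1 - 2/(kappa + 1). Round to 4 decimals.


Step 1: Compute the condition number.
kappa = L/mu = 50/4 = 12.5
Step 2: Compute the convergence rate.
r = 1 - 2/(kappa + 1) = 1 - 2*mu/(L + mu) = (L - mu)/(L + mu) = 46/54 = 0.8519


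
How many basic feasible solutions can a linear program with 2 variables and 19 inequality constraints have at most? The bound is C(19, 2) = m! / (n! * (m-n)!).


Each vertex corresponds to some choice of n active constraints out of m, so the number of vertices is at most C(m, n) = m! / (n!(m-n)!).
m = 19, n = 2
Numerator: 19 * 18
Denominator: 2! = 2
C(19, 2) = 171


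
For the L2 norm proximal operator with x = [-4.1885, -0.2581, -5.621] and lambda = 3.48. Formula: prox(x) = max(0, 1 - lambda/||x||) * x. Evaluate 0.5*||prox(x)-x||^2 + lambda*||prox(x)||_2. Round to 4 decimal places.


Step 1: Compute ||x||.
||x|| = 7.0147
Step 2: Compute scaling factor.
scale = max(0, 1 - 3.48/7.0147) = 0.5039
Step 3: prox(x) = [-2.1106, -0.1301, -2.8324]
||prox(x)|| = 3.5347
Step 4: Proximal objective.
0.5*||prox-x||^2 = 6.0552
lambda*||prox|| = 12.3008
Total = 18.3559


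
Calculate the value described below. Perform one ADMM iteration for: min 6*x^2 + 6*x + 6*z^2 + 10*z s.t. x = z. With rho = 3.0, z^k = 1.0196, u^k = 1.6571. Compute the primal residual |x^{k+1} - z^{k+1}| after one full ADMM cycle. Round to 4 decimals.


ADMM iteration with rho = 3.0, z^k = 1.0196, u^k = 1.6571
Step 1: x-update.
Minimize 6*x^2 + 6*x + (3.0/2)*(x - 1.0196 + 1.6571)^2
FOC: (2*6 + 3.0)*x = -6 + 3.0*(1.0196 - 1.6571)
x^{k+1} = -0.5275
Step 2: z-update.
Minimize 6*z^2 + 10*z + (3.0/2)*(-0.5275 - z + 1.6571)^2
FOC: (2*6 + 3.0)*z = -10 + 3.0*(-0.5275 + 1.6571)
z^{k+1} = -0.4407
Step 3: u-update.
u^{k+1} = 1.6571 - 0.5275 + 0.4407 = 1.5703
Step 4: Primal residual = |-0.5275 + 0.4407| = 0.0868


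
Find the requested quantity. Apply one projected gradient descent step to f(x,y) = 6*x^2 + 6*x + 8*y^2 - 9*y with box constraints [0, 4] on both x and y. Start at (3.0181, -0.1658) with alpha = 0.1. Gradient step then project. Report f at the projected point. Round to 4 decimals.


Step 1: Compute gradient at (3.0181, -0.1658).
grad_x = 2*6*3.0181 + 6 = 42.2172
grad_y = 2*8*-0.1658 - 9 = -11.6528
Step 2: Gradient step.
x_raw = 3.0181 - 0.1*42.2172 = -1.2036
y_raw = -0.1658 - 0.1*-11.6528 = 0.9995
Step 3: Project onto [0, 4].
x_proj = clip(-1.2036) = 0.0
y_proj = clip(0.9995) = 0.9995
Step 4: Evaluate f.
f(0.0, 0.9995) = -1.0036


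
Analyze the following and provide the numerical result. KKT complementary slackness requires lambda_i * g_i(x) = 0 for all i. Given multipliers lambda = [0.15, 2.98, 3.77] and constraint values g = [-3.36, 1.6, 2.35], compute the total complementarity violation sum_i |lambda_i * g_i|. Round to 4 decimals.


KKT complementary slackness check:
lambda_1 * g_1 = 0.15 * -3.36 = -0.504
lambda_2 * g_2 = 2.98 * 1.6 = 4.768
lambda_3 * g_3 = 3.77 * 2.35 = 8.8595
Total violation = 0.504 + 4.768 + 8.8595 = 14.1315


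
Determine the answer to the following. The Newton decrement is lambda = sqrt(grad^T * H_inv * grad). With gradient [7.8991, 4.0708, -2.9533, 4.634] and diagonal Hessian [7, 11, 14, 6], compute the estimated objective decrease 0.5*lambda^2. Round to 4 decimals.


Step 1: H is diagonal, so H^(-1) * g = [1.1284, 0.3701, -0.211, 0.7723].
Step 2: g^T H^(-1) g = sum_i g_i^2 / H_ii
  = (7.8991)^2/7 + (4.0708)^2/11 + (-2.9533)^2/14 + (4.634)^2/6
  = 8.9137 + 1.5065 + 0.623 + 3.579 = 14.6222
Step 3: Objective decrease = 0.5 * g^T H^(-1) g = 7.3111


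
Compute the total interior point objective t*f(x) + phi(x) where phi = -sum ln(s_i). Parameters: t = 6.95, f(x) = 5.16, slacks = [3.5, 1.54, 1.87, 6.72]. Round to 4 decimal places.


Step 1: Compute log-barrier.
ln values: [1.2528, 0.4318, 0.6259, 1.9051]
phi = -(1.2528 + 0.4318 + 0.6259 + 1.9051) = -4.2156
Step 2: Compute augmented objective.
t*f(x) = 6.95*5.16 = 35.862
Total = 35.862 - 4.2156 = 31.6464


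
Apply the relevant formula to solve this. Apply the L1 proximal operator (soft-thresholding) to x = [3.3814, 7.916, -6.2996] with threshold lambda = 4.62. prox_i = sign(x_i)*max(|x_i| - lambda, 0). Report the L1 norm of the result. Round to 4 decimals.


Soft-thresholding with lambda = 4.62:
prox(3.3814) = sign(3.3814)*max(|3.3814| - 4.62, 0) = 0.0
prox(7.916) = sign(7.916)*max(|7.916| - 4.62, 0) = 3.296
prox(-6.2996) = sign(-6.2996)*max(|-6.2996| - 4.62, 0) = -1.6796
prox(x) = [0.0, 3.296, -1.6796]
||prox(x)||_1 = 0.0 + 3.296 + 1.6796 = 4.9756


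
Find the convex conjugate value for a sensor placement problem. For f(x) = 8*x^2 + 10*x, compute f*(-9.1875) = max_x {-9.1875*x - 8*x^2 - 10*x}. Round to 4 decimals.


f*(y) = sup_x {y*x - a*x^2 - b*x} = sup_x {(y-b)*x - a*x^2}
FOC: (y - b) - 2a*x = 0 => x* = (y - b)/(2a)
x* = (-9.1875 - 10)/(2*8) = -1.1992
f*(-9.1875) = (y-b)^2/(4a) = (-9.1875 - 10)^2/(4*8)
= 368.1602/32 = 11.505


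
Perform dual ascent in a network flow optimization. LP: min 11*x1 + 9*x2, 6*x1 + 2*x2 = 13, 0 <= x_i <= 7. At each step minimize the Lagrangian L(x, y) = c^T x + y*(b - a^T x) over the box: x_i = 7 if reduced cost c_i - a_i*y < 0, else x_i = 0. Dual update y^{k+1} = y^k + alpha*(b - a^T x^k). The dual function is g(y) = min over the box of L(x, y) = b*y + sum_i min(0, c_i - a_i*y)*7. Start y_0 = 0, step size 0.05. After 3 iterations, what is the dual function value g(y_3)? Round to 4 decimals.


Dual ascent for LP: min 11*x1 + 9*x2, 6*x1 + 2*x2 = 13, 0 <= x_i <= 7
Step 1: y^k = 0.0, reduced costs: (11.0, 9.0)
  x^k = (0.0, 0.0), subgradient = b - a^T x = 13.0
  y^{k+1} = 0.0 + 0.05*13.0 = 0.65
Step 2: y^k = 0.65, reduced costs: (7.1, 7.7)
  x^k = (0.0, 0.0), subgradient = b - a^T x = 13.0
  y^{k+1} = 0.65 + 0.05*13.0 = 1.3
Step 3: y^k = 1.3, reduced costs: (3.2, 6.4)
  x^k = (0.0, 0.0), subgradient = b - a^T x = 13.0
  y^{k+1} = 1.3 + 0.05*13.0 = 1.95
Dual objective at y_3 = 1.95: reduced costs (-0.7, 5.1), box minimizer x = (7.0, 0.0)
g(y_3) = b*y + (c1 - a1*y)*x1 + (c2 - a2*y)*x2 = 13*1.95 + (-0.7)*7.0 + 5.1*0.0 = 25.35 - 4.9 + 0.0 = 20.45


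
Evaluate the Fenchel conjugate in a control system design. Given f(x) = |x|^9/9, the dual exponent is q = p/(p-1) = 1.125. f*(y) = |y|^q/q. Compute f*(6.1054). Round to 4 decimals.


The conjugate exponent q satisfies 1/p + 1/q = 1.
p = 9, so q = 9/(9 - 1) = 1.125
|y|^q = 6.1054^1.125 = 7.6547
f*(6.1054) = 7.6547 / 1.125 = 6.8042


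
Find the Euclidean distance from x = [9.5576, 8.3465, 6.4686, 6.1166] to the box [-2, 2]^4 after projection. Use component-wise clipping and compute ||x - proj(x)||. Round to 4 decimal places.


Project each component onto [-2, 2].
clip(9.5576) = 2.0, clip(8.3465) = 2.0, clip(6.4686) = 2.0, clip(6.1166) = 2.0
Projection = [2.0, 2.0, 2.0, 2.0]
Squared diffs: [57.1173, 40.2781, 19.9684, 16.9464]
Distance = sqrt(134.3102) = 11.5892


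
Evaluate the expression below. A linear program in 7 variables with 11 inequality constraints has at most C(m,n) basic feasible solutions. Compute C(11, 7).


Each vertex corresponds to some choice of n active constraints out of m, so the number of vertices is at most C(m, n) = m! / (n!(m-n)!).
m = 11, n = 7
Numerator: 11 * 10 * 9 * 8 * 7 * 6 * 5
Denominator: 7! = 5040
C(11, 7) = 330


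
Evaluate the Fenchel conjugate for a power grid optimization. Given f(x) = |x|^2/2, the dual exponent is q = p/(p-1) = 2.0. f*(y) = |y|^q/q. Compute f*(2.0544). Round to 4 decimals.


The conjugate exponent q satisfies 1/p + 1/q = 1.
p = 2, so q = 2/(2 - 1) = 2.0
|y|^q = 2.0544^2.0 = 4.2206
f*(2.0544) = 4.2206 / 2.0 = 2.1103


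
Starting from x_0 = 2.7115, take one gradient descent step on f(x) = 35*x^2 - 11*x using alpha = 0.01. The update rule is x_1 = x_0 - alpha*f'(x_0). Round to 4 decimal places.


We compute the gradient at x_0 and apply the update.
f'(x) = 70*x - 11
f'(2.7115) = 70*2.7115 - 11 = 178.805
x_1 = 2.7115 - 0.01*178.805 = 0.9235


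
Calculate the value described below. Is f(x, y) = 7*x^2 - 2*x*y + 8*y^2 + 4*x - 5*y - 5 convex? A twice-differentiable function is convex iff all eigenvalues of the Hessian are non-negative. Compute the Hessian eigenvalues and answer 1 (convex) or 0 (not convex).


The Hessian of f(x,y) = 7*x^2 - 2*x*y + 8*y^2 + 4*x - 5*y - 5 is:
H = [[14, -2], [-2, 16]]
Trace = 14 + 16 = 30
Determinant = 14*16 - (-2)^2 = 220
Discriminant = (30)^2 - 4*220 = 20.0
Eigenvalues: lambda_1 = 12.7639, lambda_2 = 17.2361
The function is convex.

1


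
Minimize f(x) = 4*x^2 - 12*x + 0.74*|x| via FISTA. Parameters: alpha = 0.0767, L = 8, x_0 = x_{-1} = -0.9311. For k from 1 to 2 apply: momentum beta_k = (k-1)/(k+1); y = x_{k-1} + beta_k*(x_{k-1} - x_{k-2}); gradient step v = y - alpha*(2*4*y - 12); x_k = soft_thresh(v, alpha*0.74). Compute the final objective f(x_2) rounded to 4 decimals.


FISTA on f(x) = 4*x^2 - 12*x + 0.74*|x|
L = 8, alpha = 0.0767
Iteration 1: beta = 0.0, y = -0.9311 + 0.0*(-0.9311 + 0.9311) = -0.9311
  grad(y) = -19.4488, v = y - alpha*grad = 0.5606
  prox(v) = soft_thresh(0.5606, 0.0568) = 0.5039
Iteration 2: beta = 0.3333, y = 0.5039 + 0.3333*(0.5039 + 0.9311) = 0.9822
  grad(y) = -4.1425, v = y - alpha*grad = 1.2999
  prox(v) = soft_thresh(1.2999, 0.0568) = 1.2432
f(x_2) = 4*1.2432^2 - 12*1.2432 + 0.74*|1.2432| = -7.8162


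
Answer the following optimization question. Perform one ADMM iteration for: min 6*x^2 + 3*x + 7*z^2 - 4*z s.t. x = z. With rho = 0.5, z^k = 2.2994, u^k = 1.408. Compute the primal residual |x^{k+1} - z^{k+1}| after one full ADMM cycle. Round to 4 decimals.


ADMM iteration with rho = 0.5, z^k = 2.2994, u^k = 1.408
Step 1: x-update.
Minimize 6*x^2 + 3*x + (0.5/2)*(x - 2.2994 + 1.408)^2
FOC: (2*6 + 0.5)*x = -3 + 0.5*(2.2994 - 1.408)
x^{k+1} = -0.2043
Step 2: z-update.
Minimize 7*z^2 - 4*z + (0.5/2)*(-0.2043 - z + 1.408)^2
FOC: (2*7 + 0.5)*z = 4 + 0.5*(-0.2043 + 1.408)
z^{k+1} = 0.3174
Step 3: u-update.
u^{k+1} = 1.408 - 0.2043 - 0.3174 = 0.8863
Step 4: Primal residual = |-0.2043 - 0.3174| = 0.5217


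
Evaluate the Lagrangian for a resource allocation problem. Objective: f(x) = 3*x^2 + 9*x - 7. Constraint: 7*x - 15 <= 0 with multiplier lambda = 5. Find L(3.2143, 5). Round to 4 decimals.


Step 1: Evaluate f(x).
f(3.2143) = 3*3.2143^2 + 9*3.2143 - 7 = 52.9239
Step 2: Evaluate g(x).
g(3.2143) = 7*3.2143 - 15 = 7.5001
Step 3: Compute Lagrangian.
L = 52.9239 + 5*7.5001 = 90.4244


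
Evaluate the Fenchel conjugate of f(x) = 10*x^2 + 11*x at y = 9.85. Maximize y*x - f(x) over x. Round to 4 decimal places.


f*(y) = sup_x {y*x - a*x^2 - b*x} = sup_x {(y-b)*x - a*x^2}
FOC: (y - b) - 2a*x = 0 => x* = (y - b)/(2a)
x* = (9.85 - 11)/(2*10) = -0.0575
f*(9.85) = (y-b)^2/(4a) = (9.85 - 11)^2/(4*10)
= 1.3225/40 = 0.0331


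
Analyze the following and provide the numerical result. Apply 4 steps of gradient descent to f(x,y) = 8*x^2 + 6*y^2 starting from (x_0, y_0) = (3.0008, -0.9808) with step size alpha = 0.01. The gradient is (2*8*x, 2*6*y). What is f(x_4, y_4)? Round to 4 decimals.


Gradient descent on f(x,y) = 8*x^2 + 6*y^2.
Starting point: (3.0008, -0.9808), alpha = 0.01
Step 1: grad_x = 2*8*3.0008 = 48.0128, grad_y = 2*6*-0.9808 = -11.7696
  x_1 = 3.0008 - 0.01*48.0128 = 2.5207
  y_1 = -0.9808 - 0.01*-11.7696 = -0.8631
Step 2: grad_x = 2*8*2.5207 = 40.3308, grad_y = 2*6*-0.8631 = -10.3572
  x_2 = 2.5207 - 0.01*40.3308 = 2.1174
  y_2 = -0.8631 - 0.01*-10.3572 = -0.7595
Step 3: grad_x = 2*8*2.1174 = 33.8778, grad_y = 2*6*-0.7595 = -9.1144
  x_3 = 2.1174 - 0.01*33.8778 = 1.7786
  y_3 = -0.7595 - 0.01*-9.1144 = -0.6684
Step 4: grad_x = 2*8*1.7786 = 28.4574, grad_y = 2*6*-0.6684 = -8.0207
  x_4 = 1.7786 - 0.01*28.4574 = 1.494
  y_4 = -0.6684 - 0.01*-8.0207 = -0.5882
f(1.494, -0.5882) = 8*1.494^2 + 6*(-0.5882)^2 = 19.9323


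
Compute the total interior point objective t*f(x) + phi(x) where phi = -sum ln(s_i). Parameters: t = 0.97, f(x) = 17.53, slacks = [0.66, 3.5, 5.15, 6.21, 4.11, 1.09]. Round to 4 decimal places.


Step 1: Compute log-barrier.
ln values: [-0.4155, 1.2528, 1.639, 1.8262, 1.4134, 0.0862]
phi = -(-0.4155 + 1.2528 + 1.639 + 1.8262 + 1.4134 + 0.0862) = -5.802
Step 2: Compute augmented objective.
t*f(x) = 0.97*17.53 = 17.0041
Total = 17.0041 - 5.802 = 11.2021


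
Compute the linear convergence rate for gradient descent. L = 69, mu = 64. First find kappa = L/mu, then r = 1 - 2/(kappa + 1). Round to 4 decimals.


Step 1: Compute the condition number.
kappa = L/mu = 69/64 = 1.0781
Step 2: Compute the convergence rate.
r = 1 - 2/(kappa + 1) = 1 - 2*mu/(L + mu) = (L - mu)/(L + mu) = 5/133 = 0.0376


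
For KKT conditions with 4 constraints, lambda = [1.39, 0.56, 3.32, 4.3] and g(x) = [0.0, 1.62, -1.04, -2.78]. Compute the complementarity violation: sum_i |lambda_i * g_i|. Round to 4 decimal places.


KKT complementary slackness check:
lambda_1 * g_1 = 1.39 * 0.0 = 0.0
lambda_2 * g_2 = 0.56 * 1.62 = 0.9072
lambda_3 * g_3 = 3.32 * -1.04 = -3.4528
lambda_4 * g_4 = 4.3 * -2.78 = -11.954
Total violation = 0.0 + 0.9072 + 3.4528 + 11.954 = 16.314


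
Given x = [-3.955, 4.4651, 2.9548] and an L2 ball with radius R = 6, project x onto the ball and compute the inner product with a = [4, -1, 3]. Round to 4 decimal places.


Step 1: Compute ||x|| (intermediates to 6 decimals).
||x|| = sqrt((-3.955)^2 + 4.4651^2 + 2.9548^2) = 6.656575
Step 2: Project.
Since ||x|| > R, scale = R/||x|| = 6/6.656575 = 0.901364, proj(x) = scale * x
proj(x) = [-3.564895, 4.02468, 2.66335]
Step 3: Dot product.
a^T * proj(x) = 4*(-3.564895) - 1*4.02468 + 3*2.66335 = -10.2942


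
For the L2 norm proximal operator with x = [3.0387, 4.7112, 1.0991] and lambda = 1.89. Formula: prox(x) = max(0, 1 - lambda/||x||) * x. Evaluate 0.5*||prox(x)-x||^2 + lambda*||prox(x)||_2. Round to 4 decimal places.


Step 1: Compute ||x||.
||x|| = 5.7129
Step 2: Compute scaling factor.
scale = max(0, 1 - 1.89/5.7129) = 0.6692
Step 3: prox(x) = [2.0334, 3.1526, 0.7355]
||prox(x)|| = 3.8229
Step 4: Proximal objective.
0.5*||prox-x||^2 = 1.7861
lambda*||prox|| = 7.2253
Total = 9.0113


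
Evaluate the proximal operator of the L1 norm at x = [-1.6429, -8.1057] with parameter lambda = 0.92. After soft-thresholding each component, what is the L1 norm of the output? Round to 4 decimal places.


Soft-thresholding with lambda = 0.92:
prox(-1.6429) = sign(-1.6429)*max(|-1.6429| - 0.92, 0) = -0.7229
prox(-8.1057) = sign(-8.1057)*max(|-8.1057| - 0.92, 0) = -7.1857
prox(x) = [-0.7229, -7.1857]
||prox(x)||_1 = 0.7229 + 7.1857 = 7.9086


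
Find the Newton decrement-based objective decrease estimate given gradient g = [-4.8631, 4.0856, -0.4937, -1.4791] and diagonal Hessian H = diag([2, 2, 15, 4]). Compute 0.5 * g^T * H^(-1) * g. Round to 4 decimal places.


Step 1: H is diagonal, so H^(-1) * g = [-2.4316, 2.0428, -0.0329, -0.3698].
Step 2: g^T H^(-1) g = sum_i g_i^2 / H_ii
  = (-4.8631)^2/2 + (4.0856)^2/2 + (-0.4937)^2/15 + (-1.4791)^2/4
  = 11.8249 + 8.3461 + 0.0162 + 0.5469 = 20.7341
Step 3: Objective decrease = 0.5 * g^T H^(-1) g = 10.3671


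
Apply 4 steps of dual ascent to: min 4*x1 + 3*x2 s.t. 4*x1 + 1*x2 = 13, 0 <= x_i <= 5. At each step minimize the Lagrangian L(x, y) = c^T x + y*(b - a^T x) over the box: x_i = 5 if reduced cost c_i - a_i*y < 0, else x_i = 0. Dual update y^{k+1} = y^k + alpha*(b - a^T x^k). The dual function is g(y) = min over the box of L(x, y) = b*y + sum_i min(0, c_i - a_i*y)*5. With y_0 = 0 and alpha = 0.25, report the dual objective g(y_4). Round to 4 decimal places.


Dual ascent for LP: min 4*x1 + 3*x2, 4*x1 + 1*x2 = 13, 0 <= x_i <= 5
Step 1: y^k = 0.0, reduced costs: (4.0, 3.0)
  x^k = (0.0, 0.0), subgradient = b - a^T x = 13.0
  y^{k+1} = 0.0 + 0.25*13.0 = 3.25
Step 2: y^k = 3.25, reduced costs: (-9.0, -0.25)
  x^k = (5.0, 5.0), subgradient = b - a^T x = -12.0
  y^{k+1} = 3.25 + 0.25*-12.0 = 0.25
Step 3: y^k = 0.25, reduced costs: (3.0, 2.75)
  x^k = (0.0, 0.0), subgradient = b - a^T x = 13.0
  y^{k+1} = 0.25 + 0.25*13.0 = 3.5
Step 4: y^k = 3.5, reduced costs: (-10.0, -0.5)
  x^k = (5.0, 5.0), subgradient = b - a^T x = -12.0
  y^{k+1} = 3.5 + 0.25*-12.0 = 0.5
Dual objective at y_4 = 0.5: reduced costs (2.0, 2.5), box minimizer x = (0.0, 0.0)
g(y_4) = b*y + (c1 - a1*y)*x1 + (c2 - a2*y)*x2 = 13*0.5 + 2.0*0.0 + 2.5*0.0 = 6.5 + 0.0 + 0.0 = 6.5


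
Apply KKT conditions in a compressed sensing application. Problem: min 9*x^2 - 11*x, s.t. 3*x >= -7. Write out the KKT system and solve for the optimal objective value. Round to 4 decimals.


Step 1: Try lambda = 0 (constraint inactive).
Stationarity: 2*9*x - 11 = 0
x* = 11/(2*9) = 11/18 = 0.6111 (rounded; the exact value 11/18 is used below)
Check constraint: 3*0.6111 = 1.8333 >= -7 -- satisfied.
Step 2: Compute optimal value.
f(x*) = 9*(11/18)^2 - 11*(11/18) = -3.3611


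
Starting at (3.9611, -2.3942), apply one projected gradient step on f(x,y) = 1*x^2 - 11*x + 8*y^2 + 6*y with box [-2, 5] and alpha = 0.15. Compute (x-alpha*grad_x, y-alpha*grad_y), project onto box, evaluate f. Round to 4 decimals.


Step 1: Compute gradient at (3.9611, -2.3942).
grad_x = 2*1*3.9611 - 11 = -3.0778
grad_y = 2*8*-2.3942 + 6 = -32.3072
Step 2: Gradient step.
x_raw = 3.9611 - 0.15*-3.0778 = 4.4228
y_raw = -2.3942 - 0.15*-32.3072 = 2.4519
Step 3: Project onto [-2, 5].
x_proj = clip(4.4228) = 4.4228
y_proj = clip(2.4519) = 2.4519
Step 4: Evaluate f.
f(4.4228, 2.4519) = 33.7154


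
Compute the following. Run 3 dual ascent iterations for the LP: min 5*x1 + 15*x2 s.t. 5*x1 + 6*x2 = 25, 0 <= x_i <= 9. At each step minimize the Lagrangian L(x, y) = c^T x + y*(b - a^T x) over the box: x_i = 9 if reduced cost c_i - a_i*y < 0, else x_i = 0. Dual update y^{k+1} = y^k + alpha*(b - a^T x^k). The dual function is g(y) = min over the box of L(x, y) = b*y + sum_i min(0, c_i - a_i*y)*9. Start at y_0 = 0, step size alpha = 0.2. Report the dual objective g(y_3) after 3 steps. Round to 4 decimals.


Dual ascent for LP: min 5*x1 + 15*x2, 5*x1 + 6*x2 = 25, 0 <= x_i <= 9
Step 1: y^k = 0.0, reduced costs: (5.0, 15.0)
  x^k = (0.0, 0.0), subgradient = b - a^T x = 25.0
  y^{k+1} = 0.0 + 0.2*25.0 = 5.0
Step 2: y^k = 5.0, reduced costs: (-20.0, -15.0)
  x^k = (9.0, 9.0), subgradient = b - a^T x = -74.0
  y^{k+1} = 5.0 + 0.2*-74.0 = -9.8
Step 3: y^k = -9.8, reduced costs: (54.0, 73.8)
  x^k = (0.0, 0.0), subgradient = b - a^T x = 25.0
  y^{k+1} = -9.8 + 0.2*25.0 = -4.8
Dual objective at y_3 = -4.8: reduced costs (29.0, 43.8), box minimizer x = (0.0, 0.0)
g(y_3) = b*y + (c1 - a1*y)*x1 + (c2 - a2*y)*x2 = 25*(-4.8) + 29.0*0.0 + 43.8*0.0 = -120.0 + 0.0 + 0.0 = -120.0


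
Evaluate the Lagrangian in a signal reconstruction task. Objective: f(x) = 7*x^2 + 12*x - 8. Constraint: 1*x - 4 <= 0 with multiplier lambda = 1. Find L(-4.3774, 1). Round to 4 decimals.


Step 1: Evaluate f(x).
f(-4.3774) = 7*(-4.3774)^2 + 12*(-4.3774) - 8 = 73.6026
Step 2: Evaluate g(x).
g(-4.3774) = 1*-4.3774 - 4 = -8.3774
Step 3: Compute Lagrangian.
L = 73.6026 + 1*-8.3774 = 65.2252


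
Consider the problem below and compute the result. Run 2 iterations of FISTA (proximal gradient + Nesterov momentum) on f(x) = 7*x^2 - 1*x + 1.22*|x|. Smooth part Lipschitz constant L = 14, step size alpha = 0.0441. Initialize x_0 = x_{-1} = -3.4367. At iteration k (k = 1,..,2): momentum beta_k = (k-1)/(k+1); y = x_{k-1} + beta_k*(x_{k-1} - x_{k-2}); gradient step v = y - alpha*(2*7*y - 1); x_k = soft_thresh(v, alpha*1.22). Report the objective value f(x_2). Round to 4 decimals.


FISTA on f(x) = 7*x^2 - 1*x + 1.22*|x|
L = 14, alpha = 0.0441
Iteration 1: beta = 0.0, y = -3.4367 + 0.0*(-3.4367 + 3.4367) = -3.4367
  grad(y) = -49.1138, v = y - alpha*grad = -1.2708
  prox(v) = soft_thresh(-1.2708, 0.0538) = -1.217
Iteration 2: beta = 0.3333, y = -1.217 + 0.3333*(-1.217 + 3.4367) = -0.4771
  grad(y) = -7.679, v = y - alpha*grad = -0.1384
  prox(v) = soft_thresh(-0.1384, 0.0538) = -0.0846
f(x_2) = 7*(-0.0846)^2 - 1*(-0.0846) + 1.22*|-0.0846| = 0.238


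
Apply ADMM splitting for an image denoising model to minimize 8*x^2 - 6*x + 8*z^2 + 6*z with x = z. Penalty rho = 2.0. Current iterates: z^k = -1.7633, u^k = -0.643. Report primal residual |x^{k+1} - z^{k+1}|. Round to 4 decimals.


ADMM iteration with rho = 2.0, z^k = -1.7633, u^k = -0.643
Step 1: x-update.
Minimize 8*x^2 - 6*x + (2.0/2)*(x + 1.7633 - 0.643)^2
FOC: (2*8 + 2.0)*x = 6 + 2.0*(-1.7633 + 0.643)
x^{k+1} = 0.2089
Step 2: z-update.
Minimize 8*z^2 + 6*z + (2.0/2)*(0.2089 - z - 0.643)^2
FOC: (2*8 + 2.0)*z = -6 + 2.0*(0.2089 - 0.643)
z^{k+1} = -0.3816
Step 3: u-update.
u^{k+1} = -0.643 + 0.2089 + 0.3816 = -0.0526
Step 4: Primal residual = |0.2089 + 0.3816| = 0.5904


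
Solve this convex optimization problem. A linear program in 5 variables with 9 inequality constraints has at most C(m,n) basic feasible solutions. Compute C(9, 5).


Each vertex corresponds to some choice of n active constraints out of m, so the number of vertices is at most C(m, n) = m! / (n!(m-n)!).
m = 9, n = 5
Numerator: 9 * 8 * 7 * 6 * 5
Denominator: 5! = 120
C(9, 5) = 126


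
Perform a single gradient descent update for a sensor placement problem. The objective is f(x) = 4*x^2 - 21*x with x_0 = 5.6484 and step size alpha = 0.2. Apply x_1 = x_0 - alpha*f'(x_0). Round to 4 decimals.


We compute the gradient at x_0 and apply the update.
f'(x) = 8*x - 21
f'(5.6484) = 8*5.6484 - 21 = 24.1872
x_1 = 5.6484 - 0.2*24.1872 = 0.811


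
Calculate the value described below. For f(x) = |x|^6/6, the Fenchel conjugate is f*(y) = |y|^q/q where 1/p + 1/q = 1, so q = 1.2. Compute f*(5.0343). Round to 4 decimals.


The conjugate exponent q satisfies 1/p + 1/q = 1.
p = 6, so q = 6/(6 - 1) = 1.2
|y|^q = 5.0343^1.2 = 6.9555
f*(5.0343) = 6.9555 / 1.2 = 5.7962


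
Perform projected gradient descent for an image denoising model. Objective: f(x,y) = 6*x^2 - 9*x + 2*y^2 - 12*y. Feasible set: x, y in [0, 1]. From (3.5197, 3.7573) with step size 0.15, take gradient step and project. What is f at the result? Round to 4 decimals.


Step 1: Compute gradient at (3.5197, 3.7573).
grad_x = 2*6*3.5197 - 9 = 33.2364
grad_y = 2*2*3.7573 - 12 = 3.0292
Step 2: Gradient step.
x_raw = 3.5197 - 0.15*33.2364 = -1.4658
y_raw = 3.7573 - 0.15*3.0292 = 3.3029
Step 3: Project onto [0, 1].
x_proj = clip(-1.4658) = 0.0
y_proj = clip(3.3029) = 1.0
Step 4: Evaluate f.
f(0.0, 1.0) = -10.0


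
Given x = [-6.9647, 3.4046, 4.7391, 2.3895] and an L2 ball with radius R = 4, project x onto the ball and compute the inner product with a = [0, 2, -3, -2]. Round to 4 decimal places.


Step 1: Compute ||x|| (intermediates to 6 decimals).
||x|| = sqrt((-6.9647)^2 + 3.4046^2 + 4.7391^2 + 2.3895^2) = 9.395059
Step 2: Project.
Since ||x|| > R, scale = R/||x|| = 4/9.395059 = 0.425756, proj(x) = scale * x
proj(x) = [-2.965263, 1.449529, 2.0177, 1.017344]
Step 3: Dot product.
a^T * proj(x) = 0*(-2.965263) + 2*1.449529 - 3*2.0177 - 2*1.017344 = -5.1887


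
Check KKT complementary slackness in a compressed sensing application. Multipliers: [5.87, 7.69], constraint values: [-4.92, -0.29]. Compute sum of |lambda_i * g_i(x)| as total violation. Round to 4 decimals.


KKT complementary slackness check:
lambda_1 * g_1 = 5.87 * -4.92 = -28.8804
lambda_2 * g_2 = 7.69 * -0.29 = -2.2301
Total violation = 28.8804 + 2.2301 = 31.1105


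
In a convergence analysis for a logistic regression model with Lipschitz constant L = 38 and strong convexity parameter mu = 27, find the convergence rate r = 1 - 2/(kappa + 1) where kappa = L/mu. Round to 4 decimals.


Step 1: Compute the condition number.
kappa = L/mu = 38/27 = 1.4074
Step 2: Compute the convergence rate.
r = 1 - 2/(kappa + 1) = 1 - 2*mu/(L + mu) = (L - mu)/(L + mu) = 11/65 = 0.1692


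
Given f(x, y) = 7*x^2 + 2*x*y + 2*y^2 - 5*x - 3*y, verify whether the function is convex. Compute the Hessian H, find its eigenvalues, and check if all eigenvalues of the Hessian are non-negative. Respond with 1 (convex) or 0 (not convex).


The Hessian of f(x,y) = 7*x^2 + 2*x*y + 2*y^2 - 5*x - 3*y is:
H = [[14, 2], [2, 4]]
Trace = 14 + 4 = 18
Determinant = 14*4 - (2)^2 = 52
Discriminant = (18)^2 - 4*52 = 116.0
Eigenvalues: lambda_1 = 3.6148, lambda_2 = 14.3852
The function is convex.

1


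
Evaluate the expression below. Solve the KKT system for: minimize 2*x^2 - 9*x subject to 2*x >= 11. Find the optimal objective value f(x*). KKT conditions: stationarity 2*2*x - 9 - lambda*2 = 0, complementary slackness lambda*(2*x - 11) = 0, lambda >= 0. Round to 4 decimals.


Step 1: Try lambda = 0 (constraint inactive).
x_unc = 9/(2*2) = 2.25
Check: 2*2.25 = 4.5 < 11 -- violated!
Step 2: Constraint must be active: 2*x = 11
x* = 11/2 = 5.5
lambda = (2*2*5.5 - 9)/2 = 6.5
Step 3: Compute optimal value.
f(x*) = 2*5.5^2 - 9*5.5 = 11.0


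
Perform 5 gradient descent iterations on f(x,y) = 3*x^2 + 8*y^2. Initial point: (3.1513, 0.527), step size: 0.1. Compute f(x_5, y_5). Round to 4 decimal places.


Gradient descent on f(x,y) = 3*x^2 + 8*y^2.
Starting point: (3.1513, 0.527), alpha = 0.1
Step 1: grad_x = 2*3*3.1513 = 18.9078, grad_y = 2*8*0.527 = 8.432
  x_1 = 3.1513 - 0.1*18.9078 = 1.2605
  y_1 = 0.527 - 0.1*8.432 = -0.3162
Step 2: grad_x = 2*3*1.2605 = 7.5631, grad_y = 2*8*-0.3162 = -5.0592
  x_2 = 1.2605 - 0.1*7.5631 = 0.5042
  y_2 = -0.3162 - 0.1*-5.0592 = 0.1897
Step 3: grad_x = 2*3*0.5042 = 3.0252, grad_y = 2*8*0.1897 = 3.0355
  x_3 = 0.5042 - 0.1*3.0252 = 0.2017
  y_3 = 0.1897 - 0.1*3.0355 = -0.1138
Step 4: grad_x = 2*3*0.2017 = 1.2101, grad_y = 2*8*-0.1138 = -1.8213
  x_4 = 0.2017 - 0.1*1.2101 = 0.0807
  y_4 = -0.1138 - 0.1*-1.8213 = 0.0683
Step 5: grad_x = 2*3*0.0807 = 0.484, grad_y = 2*8*0.0683 = 1.0928
  x_5 = 0.0807 - 0.1*0.484 = 0.0323
  y_5 = 0.0683 - 0.1*1.0928 = -0.041
f(0.0323, -0.041) = 3*0.0323^2 + 8*(-0.041)^2 = 0.0166


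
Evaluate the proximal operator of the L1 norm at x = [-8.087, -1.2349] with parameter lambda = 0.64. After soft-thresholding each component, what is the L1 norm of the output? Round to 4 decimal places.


Soft-thresholding with lambda = 0.64:
prox(-8.087) = sign(-8.087)*max(|-8.087| - 0.64, 0) = -7.447
prox(-1.2349) = sign(-1.2349)*max(|-1.2349| - 0.64, 0) = -0.5949
prox(x) = [-7.447, -0.5949]
||prox(x)||_1 = 7.447 + 0.5949 = 8.0419


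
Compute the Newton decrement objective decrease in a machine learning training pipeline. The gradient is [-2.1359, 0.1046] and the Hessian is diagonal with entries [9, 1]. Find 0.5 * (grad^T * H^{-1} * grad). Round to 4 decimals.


Step 1: H is diagonal, so H^(-1) * g = [-0.2373, 0.1046].
Step 2: g^T H^(-1) g = sum_i g_i^2 / H_ii
  = (-2.1359)^2/9 + (0.1046)^2/1
  = 0.5069 + 0.0109 = 0.5178
Step 3: Objective decrease = 0.5 * g^T H^(-1) g = 0.2589


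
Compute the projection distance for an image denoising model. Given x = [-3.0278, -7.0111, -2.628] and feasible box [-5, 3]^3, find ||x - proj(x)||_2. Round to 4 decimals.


Project each component onto [-5, 3].
clip(-3.0278) = -3.0278, clip(-7.0111) = -5.0, clip(-2.628) = -2.628
Projection = [-3.0278, -5.0, -2.628]
Squared diffs: [0.0, 4.0445, 0.0]
Distance = sqrt(4.0445) = 2.0111


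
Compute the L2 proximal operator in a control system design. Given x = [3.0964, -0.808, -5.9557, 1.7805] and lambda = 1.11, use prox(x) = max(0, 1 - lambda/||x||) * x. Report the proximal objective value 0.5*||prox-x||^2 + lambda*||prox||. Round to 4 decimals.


Step 1: Compute ||x||.
||x|| = 6.9915
Step 2: Compute scaling factor.
scale = max(0, 1 - 1.11/6.9915) = 0.8412
Step 3: prox(x) = [2.6048, -0.6797, -5.0101, 1.4978]
||prox(x)|| = 5.8815
Step 4: Proximal objective.
0.5*||prox-x||^2 = 0.6161
lambda*||prox|| = 6.5285
Total = 7.1445


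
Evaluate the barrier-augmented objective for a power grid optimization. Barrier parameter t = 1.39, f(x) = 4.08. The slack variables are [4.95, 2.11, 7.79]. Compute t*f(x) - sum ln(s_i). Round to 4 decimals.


Step 1: Compute log-barrier.
ln values: [1.5994, 0.7467, 2.0528]
phi = -(1.5994 + 0.7467 + 2.0528) = -4.3989
Step 2: Compute augmented objective.
t*f(x) = 1.39*4.08 = 5.6712
Total = 5.6712 - 4.3989 = 1.2723


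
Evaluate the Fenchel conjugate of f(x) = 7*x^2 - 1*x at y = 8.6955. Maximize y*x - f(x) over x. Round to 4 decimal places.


f*(y) = sup_x {y*x - a*x^2 - b*x} = sup_x {(y-b)*x - a*x^2}
FOC: (y - b) - 2a*x = 0 => x* = (y - b)/(2a)
x* = (8.6955 + 1)/(2*7) = 0.6925
f*(8.6955) = (y-b)^2/(4a) = (8.6955 + 1)^2/(4*7)
= 94.0027/28 = 3.3572


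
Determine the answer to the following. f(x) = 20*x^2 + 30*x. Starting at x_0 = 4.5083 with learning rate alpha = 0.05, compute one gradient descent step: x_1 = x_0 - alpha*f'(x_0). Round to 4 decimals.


We compute the gradient at x_0 and apply the update.
f'(x) = 40*x + 30
f'(4.5083) = 40*4.5083 + 30 = 210.332
x_1 = 4.5083 - 0.05*210.332 = -6.0083


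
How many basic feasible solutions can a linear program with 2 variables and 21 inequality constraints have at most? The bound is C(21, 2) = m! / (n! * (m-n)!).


Each vertex corresponds to some choice of n active constraints out of m, so the number of vertices is at most C(m, n) = m! / (n!(m-n)!).
m = 21, n = 2
Numerator: 21 * 20
Denominator: 2! = 2
C(21, 2) = 210


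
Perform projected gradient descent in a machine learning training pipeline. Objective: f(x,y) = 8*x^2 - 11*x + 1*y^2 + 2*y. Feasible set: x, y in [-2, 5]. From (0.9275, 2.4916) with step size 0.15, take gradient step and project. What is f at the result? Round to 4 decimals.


Step 1: Compute gradient at (0.9275, 2.4916).
grad_x = 2*8*0.9275 - 11 = 3.84
grad_y = 2*1*2.4916 + 2 = 6.9832
Step 2: Gradient step.
x_raw = 0.9275 - 0.15*3.84 = 0.3515
y_raw = 2.4916 - 0.15*6.9832 = 1.4441
Step 3: Project onto [-2, 5].
x_proj = clip(0.3515) = 0.3515
y_proj = clip(1.4441) = 1.4441
Step 4: Evaluate f.
f(0.3515, 1.4441) = 2.0956


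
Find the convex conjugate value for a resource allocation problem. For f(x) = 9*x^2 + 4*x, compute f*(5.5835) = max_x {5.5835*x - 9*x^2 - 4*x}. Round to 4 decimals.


f*(y) = sup_x {y*x - a*x^2 - b*x} = sup_x {(y-b)*x - a*x^2}
FOC: (y - b) - 2a*x = 0 => x* = (y - b)/(2a)
x* = (5.5835 - 4)/(2*9) = 0.088
f*(5.5835) = (y-b)^2/(4a) = (5.5835 - 4)^2/(4*9)
= 2.5075/36 = 0.0697


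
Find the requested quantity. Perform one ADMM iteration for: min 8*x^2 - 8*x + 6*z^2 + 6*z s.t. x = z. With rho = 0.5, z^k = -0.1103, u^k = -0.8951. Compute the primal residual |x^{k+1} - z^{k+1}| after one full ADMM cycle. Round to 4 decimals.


ADMM iteration with rho = 0.5, z^k = -0.1103, u^k = -0.8951
Step 1: x-update.
Minimize 8*x^2 - 8*x + (0.5/2)*(x + 0.1103 - 0.8951)^2
FOC: (2*8 + 0.5)*x = 8 + 0.5*(-0.1103 + 0.8951)
x^{k+1} = 0.5086
Step 2: z-update.
Minimize 6*z^2 + 6*z + (0.5/2)*(0.5086 - z - 0.8951)^2
FOC: (2*6 + 0.5)*z = -6 + 0.5*(0.5086 - 0.8951)
z^{k+1} = -0.4955
Step 3: u-update.
u^{k+1} = -0.8951 + 0.5086 + 0.4955 = 0.109
Step 4: Primal residual = |0.5086 + 0.4955| = 1.0041


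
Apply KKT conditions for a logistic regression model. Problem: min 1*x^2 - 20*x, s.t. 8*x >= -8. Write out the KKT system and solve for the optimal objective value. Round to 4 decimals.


Step 1: Try lambda = 0 (constraint inactive).
Stationarity: 2*1*x - 20 = 0
x* = 20/(2*1) = 10.0
Check constraint: 8*10.0 = 80.0 >= -8 -- satisfied.
Step 2: Compute optimal value.
f(x*) = 1*10.0^2 - 20*10.0 = -100.0


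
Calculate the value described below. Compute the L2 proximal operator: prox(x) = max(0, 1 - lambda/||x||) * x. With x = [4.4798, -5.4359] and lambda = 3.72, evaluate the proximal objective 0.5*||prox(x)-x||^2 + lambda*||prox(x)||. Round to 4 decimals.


Step 1: Compute ||x||.
||x|| = 7.044
Step 2: Compute scaling factor.
scale = max(0, 1 - 3.72/7.044) = 0.4719
Step 3: prox(x) = [2.114, -2.5651]
||prox(x)|| = 3.324
Step 4: Proximal objective.
0.5*||prox-x||^2 = 6.9192
lambda*||prox|| = 12.3653
Total = 19.2844


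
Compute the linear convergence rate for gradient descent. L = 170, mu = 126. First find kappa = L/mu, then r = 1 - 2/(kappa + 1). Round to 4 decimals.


Step 1: Compute the condition number.
kappa = L/mu = 170/126 = 1.3492
Step 2: Compute the convergence rate.
r = 1 - 2/(kappa + 1) = 1 - 2*mu/(L + mu) = (L - mu)/(L + mu) = 44/296 = 0.1486


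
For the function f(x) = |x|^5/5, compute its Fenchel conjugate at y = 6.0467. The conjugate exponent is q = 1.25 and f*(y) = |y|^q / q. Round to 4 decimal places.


The conjugate exponent q satisfies 1/p + 1/q = 1.
p = 5, so q = 5/(5 - 1) = 1.25
|y|^q = 6.0467^1.25 = 9.482
f*(6.0467) = 9.482 / 1.25 = 7.5856


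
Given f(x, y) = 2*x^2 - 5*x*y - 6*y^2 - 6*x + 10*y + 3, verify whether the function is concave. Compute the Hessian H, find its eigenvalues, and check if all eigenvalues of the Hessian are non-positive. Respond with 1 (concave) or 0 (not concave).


The Hessian of f(x,y) = 2*x^2 - 5*x*y - 6*y^2 - 6*x + 10*y + 3 is:
H = [[4, -5], [-5, -12]]
Trace = 4 - 12 = -8
Determinant = 4*-12 - (-5)^2 = -73
Discriminant = (-8)^2 - 4*-73 = 356.0
Eigenvalues: lambda_1 = -13.434, lambda_2 = 5.434
The function is not concave.

0


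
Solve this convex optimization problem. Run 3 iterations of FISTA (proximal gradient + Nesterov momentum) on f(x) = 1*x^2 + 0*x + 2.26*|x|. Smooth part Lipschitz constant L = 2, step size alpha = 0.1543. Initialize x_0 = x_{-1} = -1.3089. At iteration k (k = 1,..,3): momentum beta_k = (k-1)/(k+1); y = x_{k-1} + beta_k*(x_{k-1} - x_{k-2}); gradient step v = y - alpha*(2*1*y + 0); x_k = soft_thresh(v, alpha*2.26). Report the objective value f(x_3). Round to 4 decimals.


FISTA on f(x) = 1*x^2 + 0*x + 2.26*|x|
L = 2, alpha = 0.1543
Iteration 1: beta = 0.0, y = -1.3089 + 0.0*(-1.3089 + 1.3089) = -1.3089
  grad(y) = -2.6178, v = y - alpha*grad = -0.905
  prox(v) = soft_thresh(-0.905, 0.3487) = -0.5563
Iteration 2: beta = 0.3333, y = -0.5563 + 0.3333*(-0.5563 + 1.3089) = -0.3054
  grad(y) = -0.6107, v = y - alpha*grad = -0.2111
  prox(v) = soft_thresh(-0.2111, 0.3487) = 0.0
Iteration 3: beta = 0.5, y = 0.0 + 0.5*(0.0 + 0.5563) = 0.2781
  grad(y) = 0.5563, v = y - alpha*grad = 0.1923
  prox(v) = soft_thresh(0.1923, 0.3487) = 0.0
f(x_3) = 1*0.0^2 + 0*0.0 + 2.26*|0.0| = 0.0


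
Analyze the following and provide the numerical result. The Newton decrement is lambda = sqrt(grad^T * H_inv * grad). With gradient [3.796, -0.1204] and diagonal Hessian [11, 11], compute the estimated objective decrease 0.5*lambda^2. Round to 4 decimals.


Step 1: H is diagonal, so H^(-1) * g = [0.3451, -0.0109].
Step 2: g^T H^(-1) g = sum_i g_i^2 / H_ii
  = (3.796)^2/11 + (-0.1204)^2/11
  = 1.31 + 0.0013 = 1.3113
Step 3: Objective decrease = 0.5 * g^T H^(-1) g = 0.6556


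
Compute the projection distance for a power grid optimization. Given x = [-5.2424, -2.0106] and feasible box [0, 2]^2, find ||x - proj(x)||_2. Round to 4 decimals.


Project each component onto [0, 2].
clip(-5.2424) = 0.0, clip(-2.0106) = 0.0
Projection = [0.0, 0.0]
Squared diffs: [27.4828, 4.0425]
Distance = sqrt(31.5253) = 5.6147


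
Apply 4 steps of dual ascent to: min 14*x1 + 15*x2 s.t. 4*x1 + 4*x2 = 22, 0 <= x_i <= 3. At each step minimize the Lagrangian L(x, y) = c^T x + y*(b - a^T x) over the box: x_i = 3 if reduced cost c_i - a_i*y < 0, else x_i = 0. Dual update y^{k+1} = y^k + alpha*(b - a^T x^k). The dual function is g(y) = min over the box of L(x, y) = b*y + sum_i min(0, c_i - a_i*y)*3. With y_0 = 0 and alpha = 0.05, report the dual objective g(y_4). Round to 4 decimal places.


Dual ascent for LP: min 14*x1 + 15*x2, 4*x1 + 4*x2 = 22, 0 <= x_i <= 3
Step 1: y^k = 0.0, reduced costs: (14.0, 15.0)
  x^k = (0.0, 0.0), subgradient = b - a^T x = 22.0
  y^{k+1} = 0.0 + 0.05*22.0 = 1.1
Step 2: y^k = 1.1, reduced costs: (9.6, 10.6)
  x^k = (0.0, 0.0), subgradient = b - a^T x = 22.0
  y^{k+1} = 1.1 + 0.05*22.0 = 2.2
Step 3: y^k = 2.2, reduced costs: (5.2, 6.2)
  x^k = (0.0, 0.0), subgradient = b - a^T x = 22.0
  y^{k+1} = 2.2 + 0.05*22.0 = 3.3
Step 4: y^k = 3.3, reduced costs: (0.8, 1.8)
  x^k = (0.0, 0.0), subgradient = b - a^T x = 22.0
  y^{k+1} = 3.3 + 0.05*22.0 = 4.4
Dual objective at y_4 = 4.4: reduced costs (-3.6, -2.6), box minimizer x = (3.0, 3.0)
g(y_4) = b*y + (c1 - a1*y)*x1 + (c2 - a2*y)*x2 = 22*4.4 + (-3.6)*3.0 + (-2.6)*3.0 = 96.8 - 10.8 - 7.8 = 78.2


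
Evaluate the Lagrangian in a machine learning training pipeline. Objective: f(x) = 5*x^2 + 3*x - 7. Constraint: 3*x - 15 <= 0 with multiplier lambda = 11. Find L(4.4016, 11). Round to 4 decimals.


Step 1: Evaluate f(x).
f(4.4016) = 5*4.4016^2 + 3*4.4016 - 7 = 103.0752
Step 2: Evaluate g(x).
g(4.4016) = 3*4.4016 - 15 = -1.7952
Step 3: Compute Lagrangian.
L = 103.0752 + 11*-1.7952 = 83.328


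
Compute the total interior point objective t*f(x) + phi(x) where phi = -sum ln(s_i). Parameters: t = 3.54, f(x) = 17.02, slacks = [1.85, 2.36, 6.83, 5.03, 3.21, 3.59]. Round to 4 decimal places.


Step 1: Compute log-barrier.
ln values: [0.6152, 0.8587, 1.9213, 1.6154, 1.1663, 1.2782]
phi = -(0.6152 + 0.8587 + 1.9213 + 1.6154 + 1.1663 + 1.2782) = -7.455
Step 2: Compute augmented objective.
t*f(x) = 3.54*17.02 = 60.2508
Total = 60.2508 - 7.455 = 52.7958


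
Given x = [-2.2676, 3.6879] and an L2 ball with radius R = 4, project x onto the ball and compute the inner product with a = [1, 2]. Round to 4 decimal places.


Step 1: Compute ||x|| (intermediates to 6 decimals).
||x|| = sqrt((-2.2676)^2 + 3.6879^2) = 4.329274
Step 2: Project.
Since ||x|| > R, scale = R/||x|| = 4/4.329274 = 0.923942, proj(x) = scale * x
proj(x) = [-2.095131, 3.407406]
Step 3: Dot product.
a^T * proj(x) = 1*(-2.095131) + 2*3.407406 = 4.7197


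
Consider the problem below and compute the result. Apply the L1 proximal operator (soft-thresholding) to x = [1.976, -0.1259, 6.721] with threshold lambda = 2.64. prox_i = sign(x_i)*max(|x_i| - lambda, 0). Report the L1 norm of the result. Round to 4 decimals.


Soft-thresholding with lambda = 2.64:
prox(1.976) = sign(1.976)*max(|1.976| - 2.64, 0) = 0.0
prox(-0.1259) = sign(-0.1259)*max(|-0.1259| - 2.64, 0) = 0.0
prox(6.721) = sign(6.721)*max(|6.721| - 2.64, 0) = 4.081
prox(x) = [0.0, 0.0, 4.081]
||prox(x)||_1 = 0.0 + 0.0 + 4.081 = 4.081


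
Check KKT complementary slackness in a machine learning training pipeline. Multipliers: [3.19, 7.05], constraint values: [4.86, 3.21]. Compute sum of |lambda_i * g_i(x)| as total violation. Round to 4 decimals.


KKT complementary slackness check:
lambda_1 * g_1 = 3.19 * 4.86 = 15.5034
lambda_2 * g_2 = 7.05 * 3.21 = 22.6305
Total violation = 15.5034 + 22.6305 = 38.1339


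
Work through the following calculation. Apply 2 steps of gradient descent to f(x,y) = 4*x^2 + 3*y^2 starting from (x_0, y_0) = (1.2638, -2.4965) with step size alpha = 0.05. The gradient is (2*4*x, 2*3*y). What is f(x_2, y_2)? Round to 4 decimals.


Gradient descent on f(x,y) = 4*x^2 + 3*y^2.
Starting point: (1.2638, -2.4965), alpha = 0.05
Step 1: grad_x = 2*4*1.2638 = 10.1104, grad_y = 2*3*-2.4965 = -14.979
  x_1 = 1.2638 - 0.05*10.1104 = 0.7583
  y_1 = -2.4965 - 0.05*-14.979 = -1.7476
Step 2: grad_x = 2*4*0.7583 = 6.0662, grad_y = 2*3*-1.7476 = -10.4853
  x_2 = 0.7583 - 0.05*6.0662 = 0.455
  y_2 = -1.7476 - 0.05*-10.4853 = -1.2233
f(0.455, -1.2233) = 4*0.455^2 + 3*(-1.2233)^2 = 5.3173


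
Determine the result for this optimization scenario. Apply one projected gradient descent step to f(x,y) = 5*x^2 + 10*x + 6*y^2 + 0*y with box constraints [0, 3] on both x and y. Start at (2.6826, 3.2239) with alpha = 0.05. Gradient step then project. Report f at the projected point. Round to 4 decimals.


Step 1: Compute gradient at (2.6826, 3.2239).
grad_x = 2*5*2.6826 + 10 = 36.826
grad_y = 2*6*3.2239 + 0 = 38.6868
Step 2: Gradient step.
x_raw = 2.6826 - 0.05*36.826 = 0.8413
y_raw = 3.2239 - 0.05*38.6868 = 1.2896
Step 3: Project onto [0, 3].
x_proj = clip(0.8413) = 0.8413
y_proj = clip(1.2896) = 1.2896
Step 4: Evaluate f.
f(0.8413, 1.2896) = 21.9297


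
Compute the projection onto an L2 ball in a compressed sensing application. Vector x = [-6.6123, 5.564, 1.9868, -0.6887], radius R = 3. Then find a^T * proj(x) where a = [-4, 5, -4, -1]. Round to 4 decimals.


Step 1: Compute ||x|| (intermediates to 6 decimals).
||x|| = sqrt((-6.6123)^2 + 5.564^2 + 1.9868^2 + (-0.6887)^2) = 8.893947
Step 2: Project.
Since ||x|| > R, scale = R/||x|| = 3/8.893947 = 0.337308, proj(x) = scale * x
proj(x) = [-2.230382, 1.876782, 0.670164, -0.232304]
Step 3: Dot product.
a^T * proj(x) = -4*(-2.230382) + 5*1.876782 - 4*0.670164 - 1*(-0.232304) = 15.8571
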